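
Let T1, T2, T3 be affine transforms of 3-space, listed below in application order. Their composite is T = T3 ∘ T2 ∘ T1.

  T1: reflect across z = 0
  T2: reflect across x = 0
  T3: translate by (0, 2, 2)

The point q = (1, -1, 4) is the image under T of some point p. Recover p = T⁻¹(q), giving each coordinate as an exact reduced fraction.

T1 = [1 0 0 0; 0 1 0 0; 0 0 -1 0; 0 0 0 1]
T2·T1 = [-1 0 0 0; 0 1 0 0; 0 0 -1 0; 0 0 0 1]
T3·…·T1 = [-1 0 0 0; 0 1 0 2; 0 0 -1 2; 0 0 0 1]
det M = 1; M⁻¹ = [-1 0 0 0; 0 1 0 -2; 0 0 -1 2; 0 0 0 1]
M⁻¹ · (1, -1, 4)ᵀ = (-1, -3, -2)ᵀ

p = (-1, -3, -2)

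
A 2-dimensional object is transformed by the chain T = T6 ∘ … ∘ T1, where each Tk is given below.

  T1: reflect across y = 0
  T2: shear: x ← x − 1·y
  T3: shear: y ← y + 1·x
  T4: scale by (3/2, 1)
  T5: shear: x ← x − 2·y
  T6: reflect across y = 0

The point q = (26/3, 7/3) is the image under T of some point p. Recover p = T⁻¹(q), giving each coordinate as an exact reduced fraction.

p = (-7/3, 5)

T1 = [1 0 0; 0 -1 0; 0 0 1]
T2·T1 = [1 1 0; 0 -1 0; 0 0 1]
T3·…·T1 = [1 1 0; 1 0 0; 0 0 1]
T4·…·T1 = [3/2 3/2 0; 1 0 0; 0 0 1]
T5·…·T1 = [-1/2 3/2 0; 1 0 0; 0 0 1]
T6·…·T1 = [-1/2 3/2 0; -1 0 0; 0 0 1]
det M = 3/2; M⁻¹ = [0 -1 0; 2/3 -1/3 0; 0 0 1]
M⁻¹ · (26/3, 7/3)ᵀ = (-7/3, 5)ᵀ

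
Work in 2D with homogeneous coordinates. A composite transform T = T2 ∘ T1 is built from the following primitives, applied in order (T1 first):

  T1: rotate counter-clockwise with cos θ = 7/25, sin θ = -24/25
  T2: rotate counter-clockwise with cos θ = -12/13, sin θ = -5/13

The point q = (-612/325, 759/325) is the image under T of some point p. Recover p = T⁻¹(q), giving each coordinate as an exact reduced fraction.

p = (3, 0)

T1 = [7/25 24/25 0; -24/25 7/25 0; 0 0 1]
T2·T1 = [-204/325 -253/325 0; 253/325 -204/325 0; 0 0 1]
det M = 1; M⁻¹ = [-204/325 253/325 0; -253/325 -204/325 0; 0 0 1]
M⁻¹ · (-612/325, 759/325)ᵀ = (3, 0)ᵀ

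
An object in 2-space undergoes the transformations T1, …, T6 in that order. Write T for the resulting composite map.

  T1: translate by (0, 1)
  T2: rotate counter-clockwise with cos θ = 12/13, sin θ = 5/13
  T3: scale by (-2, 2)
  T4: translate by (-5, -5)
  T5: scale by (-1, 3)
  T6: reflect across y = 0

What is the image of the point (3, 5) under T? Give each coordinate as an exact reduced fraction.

T1 translate by (0, 1): (3, 5) → (3, 6)
T2 rotate counter-clockwise with cos θ = 12/13, sin θ = 5/13: (3, 6) → (6/13, 87/13)
T3 scale by (-2, 2): (6/13, 87/13) → (-12/13, 174/13)
T4 translate by (-5, -5): (-12/13, 174/13) → (-77/13, 109/13)
T5 scale by (-1, 3): (-77/13, 109/13) → (77/13, 327/13)
T6 reflect across y = 0: (77/13, 327/13) → (77/13, -327/13)

T(p) = (77/13, -327/13)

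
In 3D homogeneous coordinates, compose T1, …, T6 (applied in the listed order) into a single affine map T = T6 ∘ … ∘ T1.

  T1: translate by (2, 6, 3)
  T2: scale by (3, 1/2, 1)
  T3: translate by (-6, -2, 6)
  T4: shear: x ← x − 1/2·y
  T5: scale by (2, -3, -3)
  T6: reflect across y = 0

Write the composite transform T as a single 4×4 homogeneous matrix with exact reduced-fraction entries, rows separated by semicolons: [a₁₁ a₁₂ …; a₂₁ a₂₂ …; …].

T = [6 -1/2 0 -1; 0 3/2 0 3; 0 0 -3 -27; 0 0 0 1]

T1 = [1 0 0 2; 0 1 0 6; 0 0 1 3; 0 0 0 1]
T2·T1 = [3 0 0 6; 0 1/2 0 3; 0 0 1 3; 0 0 0 1]
T3·…·T1 = [3 0 0 0; 0 1/2 0 1; 0 0 1 9; 0 0 0 1]
T4·…·T1 = [3 -1/4 0 -1/2; 0 1/2 0 1; 0 0 1 9; 0 0 0 1]
T5·…·T1 = [6 -1/2 0 -1; 0 -3/2 0 -3; 0 0 -3 -27; 0 0 0 1]
T6·…·T1 = [6 -1/2 0 -1; 0 3/2 0 3; 0 0 -3 -27; 0 0 0 1]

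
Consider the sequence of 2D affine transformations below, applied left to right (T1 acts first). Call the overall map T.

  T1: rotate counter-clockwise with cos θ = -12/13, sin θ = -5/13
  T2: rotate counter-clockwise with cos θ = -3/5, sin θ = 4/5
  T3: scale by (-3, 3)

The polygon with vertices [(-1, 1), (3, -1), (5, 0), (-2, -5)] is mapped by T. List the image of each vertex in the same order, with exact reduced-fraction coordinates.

image vertices: (69/65, 267/65), (-81/13, -93/13), (-168/13, -99/13), (831/65, -642/65)

T1 rotate counter-clockwise with cos θ = -12/13, sin θ = -5/13: (-1, 1) → (17/13, -7/13); (3, -1) → (-41/13, -3/13); (5, 0) → (-60/13, -25/13); (-2, -5) → (-1/13, 70/13)
T2 rotate counter-clockwise with cos θ = -3/5, sin θ = 4/5: (17/13, -7/13) → (-23/65, 89/65); (-41/13, -3/13) → (27/13, -31/13); (-60/13, -25/13) → (56/13, -33/13); (-1/13, 70/13) → (-277/65, -214/65)
T3 scale by (-3, 3): (-23/65, 89/65) → (69/65, 267/65); (27/13, -31/13) → (-81/13, -93/13); (56/13, -33/13) → (-168/13, -99/13); (-277/65, -214/65) → (831/65, -642/65)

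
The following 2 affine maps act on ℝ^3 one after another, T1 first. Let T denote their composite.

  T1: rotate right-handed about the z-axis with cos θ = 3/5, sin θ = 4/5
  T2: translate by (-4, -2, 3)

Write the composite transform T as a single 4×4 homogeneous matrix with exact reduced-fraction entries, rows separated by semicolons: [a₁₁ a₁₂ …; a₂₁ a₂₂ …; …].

T = [3/5 -4/5 0 -4; 4/5 3/5 0 -2; 0 0 1 3; 0 0 0 1]

T1 = [3/5 -4/5 0 0; 4/5 3/5 0 0; 0 0 1 0; 0 0 0 1]
T2·T1 = [3/5 -4/5 0 -4; 4/5 3/5 0 -2; 0 0 1 3; 0 0 0 1]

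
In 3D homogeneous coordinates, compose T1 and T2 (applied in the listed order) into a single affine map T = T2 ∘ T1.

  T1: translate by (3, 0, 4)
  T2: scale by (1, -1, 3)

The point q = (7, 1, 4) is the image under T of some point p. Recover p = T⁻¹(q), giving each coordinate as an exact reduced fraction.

p = (4, -1, -8/3)

T1 = [1 0 0 3; 0 1 0 0; 0 0 1 4; 0 0 0 1]
T2·T1 = [1 0 0 3; 0 -1 0 0; 0 0 3 12; 0 0 0 1]
det M = -3; M⁻¹ = [1 0 0 -3; 0 -1 0 0; 0 0 1/3 -4; 0 0 0 1]
M⁻¹ · (7, 1, 4)ᵀ = (4, -1, -8/3)ᵀ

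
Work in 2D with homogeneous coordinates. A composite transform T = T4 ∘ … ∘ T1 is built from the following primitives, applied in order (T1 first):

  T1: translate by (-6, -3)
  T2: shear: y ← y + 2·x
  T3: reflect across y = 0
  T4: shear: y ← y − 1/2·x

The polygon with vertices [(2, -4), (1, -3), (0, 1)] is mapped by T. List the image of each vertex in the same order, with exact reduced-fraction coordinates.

T1 translate by (-6, -3): (2, -4) → (-4, -7); (1, -3) → (-5, -6); (0, 1) → (-6, -2)
T2 shear: y ← y + 2·x: (-4, -7) → (-4, -15); (-5, -6) → (-5, -16); (-6, -2) → (-6, -14)
T3 reflect across y = 0: (-4, -15) → (-4, 15); (-5, -16) → (-5, 16); (-6, -14) → (-6, 14)
T4 shear: y ← y − 1/2·x: (-4, 15) → (-4, 17); (-5, 16) → (-5, 37/2); (-6, 14) → (-6, 17)

image vertices: (-4, 17), (-5, 37/2), (-6, 17)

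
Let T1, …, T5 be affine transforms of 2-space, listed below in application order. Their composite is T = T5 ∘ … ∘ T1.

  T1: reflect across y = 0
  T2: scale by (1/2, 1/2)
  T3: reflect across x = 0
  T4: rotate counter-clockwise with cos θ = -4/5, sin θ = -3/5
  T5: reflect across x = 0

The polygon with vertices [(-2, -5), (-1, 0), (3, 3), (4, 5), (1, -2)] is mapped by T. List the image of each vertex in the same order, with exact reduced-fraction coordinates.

T1 reflect across y = 0: (-2, -5) → (-2, 5); (-1, 0) → (-1, 0); (3, 3) → (3, -3); (4, 5) → (4, -5); (1, -2) → (1, 2)
T2 scale by (1/2, 1/2): (-2, 5) → (-1, 5/2); (-1, 0) → (-1/2, 0); (3, -3) → (3/2, -3/2); (4, -5) → (2, -5/2); (1, 2) → (1/2, 1)
T3 reflect across x = 0: (-1, 5/2) → (1, 5/2); (-1/2, 0) → (1/2, 0); (3/2, -3/2) → (-3/2, -3/2); (2, -5/2) → (-2, -5/2); (1/2, 1) → (-1/2, 1)
T4 rotate counter-clockwise with cos θ = -4/5, sin θ = -3/5: (1, 5/2) → (7/10, -13/5); (1/2, 0) → (-2/5, -3/10); (-3/2, -3/2) → (3/10, 21/10); (-2, -5/2) → (1/10, 16/5); (-1/2, 1) → (1, -1/2)
T5 reflect across x = 0: (7/10, -13/5) → (-7/10, -13/5); (-2/5, -3/10) → (2/5, -3/10); (3/10, 21/10) → (-3/10, 21/10); (1/10, 16/5) → (-1/10, 16/5); (1, -1/2) → (-1, -1/2)

image vertices: (-7/10, -13/5), (2/5, -3/10), (-3/10, 21/10), (-1/10, 16/5), (-1, -1/2)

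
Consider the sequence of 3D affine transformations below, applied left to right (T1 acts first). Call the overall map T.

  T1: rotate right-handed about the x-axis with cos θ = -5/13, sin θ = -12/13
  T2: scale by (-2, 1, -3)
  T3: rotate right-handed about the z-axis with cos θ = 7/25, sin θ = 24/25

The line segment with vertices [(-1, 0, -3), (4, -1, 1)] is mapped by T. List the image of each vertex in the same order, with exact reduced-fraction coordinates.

image vertices: (1046/325, 372/325, -45/13), (-1136/325, -2377/325, -21/13)

T1 rotate right-handed about the x-axis with cos θ = -5/13, sin θ = -12/13: (-1, 0, -3) → (-1, -36/13, 15/13); (4, -1, 1) → (4, 17/13, 7/13)
T2 scale by (-2, 1, -3): (-1, -36/13, 15/13) → (2, -36/13, -45/13); (4, 17/13, 7/13) → (-8, 17/13, -21/13)
T3 rotate right-handed about the z-axis with cos θ = 7/25, sin θ = 24/25: (2, -36/13, -45/13) → (1046/325, 372/325, -45/13); (-8, 17/13, -21/13) → (-1136/325, -2377/325, -21/13)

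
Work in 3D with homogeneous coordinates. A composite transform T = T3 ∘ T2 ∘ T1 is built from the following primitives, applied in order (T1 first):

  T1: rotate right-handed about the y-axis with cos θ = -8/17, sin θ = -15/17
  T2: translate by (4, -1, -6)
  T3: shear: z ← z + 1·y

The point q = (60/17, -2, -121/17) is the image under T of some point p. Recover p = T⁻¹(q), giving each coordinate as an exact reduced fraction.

T1 = [-8/17 0 -15/17 0; 0 1 0 0; 15/17 0 -8/17 0; 0 0 0 1]
T2·T1 = [-8/17 0 -15/17 4; 0 1 0 -1; 15/17 0 -8/17 -6; 0 0 0 1]
T3·…·T1 = [-8/17 0 -15/17 4; 0 1 0 -1; 15/17 1 -8/17 -7; 0 0 0 1]
det M = 1; M⁻¹ = [-8/17 -15/17 15/17 122/17; 0 1 0 1; -15/17 8/17 -8/17 12/17; 0 0 0 1]
M⁻¹ · (60/17, -2, -121/17)ᵀ = (1, -1, 0)ᵀ

p = (1, -1, 0)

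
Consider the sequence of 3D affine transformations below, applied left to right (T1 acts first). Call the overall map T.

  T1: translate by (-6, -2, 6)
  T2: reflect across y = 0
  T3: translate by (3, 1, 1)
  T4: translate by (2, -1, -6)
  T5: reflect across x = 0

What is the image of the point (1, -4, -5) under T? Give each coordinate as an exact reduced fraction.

T1 translate by (-6, -2, 6): (1, -4, -5) → (-5, -6, 1)
T2 reflect across y = 0: (-5, -6, 1) → (-5, 6, 1)
T3 translate by (3, 1, 1): (-5, 6, 1) → (-2, 7, 2)
T4 translate by (2, -1, -6): (-2, 7, 2) → (0, 6, -4)
T5 reflect across x = 0: (0, 6, -4) → (0, 6, -4)

T(p) = (0, 6, -4)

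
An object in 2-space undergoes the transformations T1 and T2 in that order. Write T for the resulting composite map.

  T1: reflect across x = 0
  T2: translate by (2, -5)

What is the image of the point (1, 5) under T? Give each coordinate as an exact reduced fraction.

T(p) = (1, 0)

T1 reflect across x = 0: (1, 5) → (-1, 5)
T2 translate by (2, -5): (-1, 5) → (1, 0)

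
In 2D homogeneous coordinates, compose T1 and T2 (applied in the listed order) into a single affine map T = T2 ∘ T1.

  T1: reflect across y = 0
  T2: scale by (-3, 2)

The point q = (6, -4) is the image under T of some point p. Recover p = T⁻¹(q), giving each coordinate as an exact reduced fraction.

p = (-2, 2)

T1 = [1 0 0; 0 -1 0; 0 0 1]
T2·T1 = [-3 0 0; 0 -2 0; 0 0 1]
det M = 6; M⁻¹ = [-1/3 0 0; 0 -1/2 0; 0 0 1]
M⁻¹ · (6, -4)ᵀ = (-2, 2)ᵀ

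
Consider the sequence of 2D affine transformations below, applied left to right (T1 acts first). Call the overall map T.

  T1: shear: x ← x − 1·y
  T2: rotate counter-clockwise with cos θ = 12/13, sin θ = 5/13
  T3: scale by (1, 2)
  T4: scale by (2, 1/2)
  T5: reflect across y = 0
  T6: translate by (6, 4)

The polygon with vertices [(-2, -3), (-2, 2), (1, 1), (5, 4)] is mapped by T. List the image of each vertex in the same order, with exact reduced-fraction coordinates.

image vertices: (132/13, 83/13), (-38/13, 48/13), (68/13, 40/13), (62/13, -1/13)

T1 shear: x ← x − 1·y: (-2, -3) → (1, -3); (-2, 2) → (-4, 2); (1, 1) → (0, 1); (5, 4) → (1, 4)
T2 rotate counter-clockwise with cos θ = 12/13, sin θ = 5/13: (1, -3) → (27/13, -31/13); (-4, 2) → (-58/13, 4/13); (0, 1) → (-5/13, 12/13); (1, 4) → (-8/13, 53/13)
T3 scale by (1, 2): (27/13, -31/13) → (27/13, -62/13); (-58/13, 4/13) → (-58/13, 8/13); (-5/13, 12/13) → (-5/13, 24/13); (-8/13, 53/13) → (-8/13, 106/13)
T4 scale by (2, 1/2): (27/13, -62/13) → (54/13, -31/13); (-58/13, 8/13) → (-116/13, 4/13); (-5/13, 24/13) → (-10/13, 12/13); (-8/13, 106/13) → (-16/13, 53/13)
T5 reflect across y = 0: (54/13, -31/13) → (54/13, 31/13); (-116/13, 4/13) → (-116/13, -4/13); (-10/13, 12/13) → (-10/13, -12/13); (-16/13, 53/13) → (-16/13, -53/13)
T6 translate by (6, 4): (54/13, 31/13) → (132/13, 83/13); (-116/13, -4/13) → (-38/13, 48/13); (-10/13, -12/13) → (68/13, 40/13); (-16/13, -53/13) → (62/13, -1/13)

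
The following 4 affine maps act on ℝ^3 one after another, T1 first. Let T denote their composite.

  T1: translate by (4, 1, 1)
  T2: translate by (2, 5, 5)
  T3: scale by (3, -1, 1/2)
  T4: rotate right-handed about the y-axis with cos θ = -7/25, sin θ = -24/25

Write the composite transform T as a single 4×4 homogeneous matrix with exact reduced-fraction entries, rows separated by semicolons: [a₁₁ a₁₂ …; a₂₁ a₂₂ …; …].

T = [-21/25 0 -12/25 -198/25; 0 -1 0 -6; 72/25 0 -7/50 411/25; 0 0 0 1]

T1 = [1 0 0 4; 0 1 0 1; 0 0 1 1; 0 0 0 1]
T2·T1 = [1 0 0 6; 0 1 0 6; 0 0 1 6; 0 0 0 1]
T3·…·T1 = [3 0 0 18; 0 -1 0 -6; 0 0 1/2 3; 0 0 0 1]
T4·…·T1 = [-21/25 0 -12/25 -198/25; 0 -1 0 -6; 72/25 0 -7/50 411/25; 0 0 0 1]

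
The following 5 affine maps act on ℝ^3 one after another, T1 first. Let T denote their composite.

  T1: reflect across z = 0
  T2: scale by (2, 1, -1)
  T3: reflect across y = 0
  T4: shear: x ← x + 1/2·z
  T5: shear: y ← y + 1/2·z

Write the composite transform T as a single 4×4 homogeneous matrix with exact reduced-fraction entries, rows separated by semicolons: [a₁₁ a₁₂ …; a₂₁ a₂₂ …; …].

T1 = [1 0 0 0; 0 1 0 0; 0 0 -1 0; 0 0 0 1]
T2·T1 = [2 0 0 0; 0 1 0 0; 0 0 1 0; 0 0 0 1]
T3·…·T1 = [2 0 0 0; 0 -1 0 0; 0 0 1 0; 0 0 0 1]
T4·…·T1 = [2 0 1/2 0; 0 -1 0 0; 0 0 1 0; 0 0 0 1]
T5·…·T1 = [2 0 1/2 0; 0 -1 1/2 0; 0 0 1 0; 0 0 0 1]

T = [2 0 1/2 0; 0 -1 1/2 0; 0 0 1 0; 0 0 0 1]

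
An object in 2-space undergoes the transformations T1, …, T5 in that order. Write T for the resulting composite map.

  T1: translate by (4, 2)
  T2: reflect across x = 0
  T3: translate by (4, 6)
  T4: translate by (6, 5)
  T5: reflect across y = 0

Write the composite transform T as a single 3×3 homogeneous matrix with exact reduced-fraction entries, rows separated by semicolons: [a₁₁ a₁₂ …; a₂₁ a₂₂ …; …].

T1 = [1 0 4; 0 1 2; 0 0 1]
T2·T1 = [-1 0 -4; 0 1 2; 0 0 1]
T3·…·T1 = [-1 0 0; 0 1 8; 0 0 1]
T4·…·T1 = [-1 0 6; 0 1 13; 0 0 1]
T5·…·T1 = [-1 0 6; 0 -1 -13; 0 0 1]

T = [-1 0 6; 0 -1 -13; 0 0 1]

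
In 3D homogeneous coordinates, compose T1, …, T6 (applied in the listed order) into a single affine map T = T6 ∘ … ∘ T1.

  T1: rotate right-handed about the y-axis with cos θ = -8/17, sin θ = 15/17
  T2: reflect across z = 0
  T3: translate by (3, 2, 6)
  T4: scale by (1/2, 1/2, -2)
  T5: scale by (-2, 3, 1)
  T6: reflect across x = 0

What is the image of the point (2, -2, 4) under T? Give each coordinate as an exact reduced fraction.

T(p) = (95/17, 0, -328/17)

T1 rotate right-handed about the y-axis with cos θ = -8/17, sin θ = 15/17: (2, -2, 4) → (44/17, -2, -62/17)
T2 reflect across z = 0: (44/17, -2, -62/17) → (44/17, -2, 62/17)
T3 translate by (3, 2, 6): (44/17, -2, 62/17) → (95/17, 0, 164/17)
T4 scale by (1/2, 1/2, -2): (95/17, 0, 164/17) → (95/34, 0, -328/17)
T5 scale by (-2, 3, 1): (95/34, 0, -328/17) → (-95/17, 0, -328/17)
T6 reflect across x = 0: (-95/17, 0, -328/17) → (95/17, 0, -328/17)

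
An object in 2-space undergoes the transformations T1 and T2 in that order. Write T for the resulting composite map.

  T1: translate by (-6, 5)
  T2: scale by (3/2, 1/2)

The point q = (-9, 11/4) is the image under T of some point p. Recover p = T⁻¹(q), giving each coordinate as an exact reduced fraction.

T1 = [1 0 -6; 0 1 5; 0 0 1]
T2·T1 = [3/2 0 -9; 0 1/2 5/2; 0 0 1]
det M = 3/4; M⁻¹ = [2/3 0 6; 0 2 -5; 0 0 1]
M⁻¹ · (-9, 11/4)ᵀ = (0, 1/2)ᵀ

p = (0, 1/2)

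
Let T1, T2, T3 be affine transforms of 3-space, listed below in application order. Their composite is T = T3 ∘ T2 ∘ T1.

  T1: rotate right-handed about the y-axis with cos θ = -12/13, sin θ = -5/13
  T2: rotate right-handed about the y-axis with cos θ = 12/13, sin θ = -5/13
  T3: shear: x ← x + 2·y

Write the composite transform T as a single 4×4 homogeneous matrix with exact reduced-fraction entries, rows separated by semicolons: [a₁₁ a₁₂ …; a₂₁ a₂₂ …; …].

T1 = [-12/13 0 -5/13 0; 0 1 0 0; 5/13 0 -12/13 0; 0 0 0 1]
T2·T1 = [-1 0 0 0; 0 1 0 0; 0 0 -1 0; 0 0 0 1]
T3·…·T1 = [-1 2 0 0; 0 1 0 0; 0 0 -1 0; 0 0 0 1]

T = [-1 2 0 0; 0 1 0 0; 0 0 -1 0; 0 0 0 1]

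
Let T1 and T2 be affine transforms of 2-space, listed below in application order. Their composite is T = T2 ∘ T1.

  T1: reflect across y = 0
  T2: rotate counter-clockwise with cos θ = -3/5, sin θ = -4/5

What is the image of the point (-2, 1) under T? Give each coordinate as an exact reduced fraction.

T1 reflect across y = 0: (-2, 1) → (-2, -1)
T2 rotate counter-clockwise with cos θ = -3/5, sin θ = -4/5: (-2, -1) → (2/5, 11/5)

T(p) = (2/5, 11/5)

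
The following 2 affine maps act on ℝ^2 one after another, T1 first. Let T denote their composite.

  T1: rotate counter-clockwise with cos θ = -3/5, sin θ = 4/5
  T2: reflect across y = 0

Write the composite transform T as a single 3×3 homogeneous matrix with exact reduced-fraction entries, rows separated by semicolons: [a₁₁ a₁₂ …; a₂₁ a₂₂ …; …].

T1 = [-3/5 -4/5 0; 4/5 -3/5 0; 0 0 1]
T2·T1 = [-3/5 -4/5 0; -4/5 3/5 0; 0 0 1]

T = [-3/5 -4/5 0; -4/5 3/5 0; 0 0 1]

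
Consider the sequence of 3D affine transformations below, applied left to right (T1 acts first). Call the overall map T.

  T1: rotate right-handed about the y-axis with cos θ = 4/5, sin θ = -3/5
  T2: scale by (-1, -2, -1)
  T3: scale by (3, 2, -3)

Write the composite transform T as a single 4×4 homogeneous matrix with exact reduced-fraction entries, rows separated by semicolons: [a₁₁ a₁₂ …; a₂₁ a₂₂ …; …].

T1 = [4/5 0 -3/5 0; 0 1 0 0; 3/5 0 4/5 0; 0 0 0 1]
T2·T1 = [-4/5 0 3/5 0; 0 -2 0 0; -3/5 0 -4/5 0; 0 0 0 1]
T3·…·T1 = [-12/5 0 9/5 0; 0 -4 0 0; 9/5 0 12/5 0; 0 0 0 1]

T = [-12/5 0 9/5 0; 0 -4 0 0; 9/5 0 12/5 0; 0 0 0 1]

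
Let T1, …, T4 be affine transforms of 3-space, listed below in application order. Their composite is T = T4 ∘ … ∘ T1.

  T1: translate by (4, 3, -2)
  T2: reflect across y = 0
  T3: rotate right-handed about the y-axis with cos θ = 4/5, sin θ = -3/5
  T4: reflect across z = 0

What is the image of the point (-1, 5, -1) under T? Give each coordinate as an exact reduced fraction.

T(p) = (21/5, -8, 3/5)

T1 translate by (4, 3, -2): (-1, 5, -1) → (3, 8, -3)
T2 reflect across y = 0: (3, 8, -3) → (3, -8, -3)
T3 rotate right-handed about the y-axis with cos θ = 4/5, sin θ = -3/5: (3, -8, -3) → (21/5, -8, -3/5)
T4 reflect across z = 0: (21/5, -8, -3/5) → (21/5, -8, 3/5)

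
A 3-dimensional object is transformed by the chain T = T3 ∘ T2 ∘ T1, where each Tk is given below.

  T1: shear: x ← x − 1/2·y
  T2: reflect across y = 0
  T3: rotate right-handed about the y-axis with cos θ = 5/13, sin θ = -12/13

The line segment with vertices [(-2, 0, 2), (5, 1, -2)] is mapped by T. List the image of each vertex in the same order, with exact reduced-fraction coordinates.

T1 shear: x ← x − 1/2·y: (-2, 0, 2) → (-2, 0, 2); (5, 1, -2) → (9/2, 1, -2)
T2 reflect across y = 0: (-2, 0, 2) → (-2, 0, 2); (9/2, 1, -2) → (9/2, -1, -2)
T3 rotate right-handed about the y-axis with cos θ = 5/13, sin θ = -12/13: (-2, 0, 2) → (-34/13, 0, -14/13); (9/2, -1, -2) → (93/26, -1, 44/13)

image vertices: (-34/13, 0, -14/13), (93/26, -1, 44/13)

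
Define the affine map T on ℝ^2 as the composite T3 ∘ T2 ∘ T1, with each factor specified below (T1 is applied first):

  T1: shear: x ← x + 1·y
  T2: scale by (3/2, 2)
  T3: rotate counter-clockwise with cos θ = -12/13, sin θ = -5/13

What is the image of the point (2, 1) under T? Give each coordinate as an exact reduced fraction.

T1 shear: x ← x + 1·y: (2, 1) → (3, 1)
T2 scale by (3/2, 2): (3, 1) → (9/2, 2)
T3 rotate counter-clockwise with cos θ = -12/13, sin θ = -5/13: (9/2, 2) → (-44/13, -93/26)

T(p) = (-44/13, -93/26)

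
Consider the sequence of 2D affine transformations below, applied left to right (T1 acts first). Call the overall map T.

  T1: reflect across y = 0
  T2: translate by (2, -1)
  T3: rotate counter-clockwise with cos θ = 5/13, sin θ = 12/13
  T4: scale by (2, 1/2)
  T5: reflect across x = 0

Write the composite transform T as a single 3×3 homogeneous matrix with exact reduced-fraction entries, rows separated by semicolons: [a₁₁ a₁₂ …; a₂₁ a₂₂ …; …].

T1 = [1 0 0; 0 -1 0; 0 0 1]
T2·T1 = [1 0 2; 0 -1 -1; 0 0 1]
T3·…·T1 = [5/13 12/13 22/13; 12/13 -5/13 19/13; 0 0 1]
T4·…·T1 = [10/13 24/13 44/13; 6/13 -5/26 19/26; 0 0 1]
T5·…·T1 = [-10/13 -24/13 -44/13; 6/13 -5/26 19/26; 0 0 1]

T = [-10/13 -24/13 -44/13; 6/13 -5/26 19/26; 0 0 1]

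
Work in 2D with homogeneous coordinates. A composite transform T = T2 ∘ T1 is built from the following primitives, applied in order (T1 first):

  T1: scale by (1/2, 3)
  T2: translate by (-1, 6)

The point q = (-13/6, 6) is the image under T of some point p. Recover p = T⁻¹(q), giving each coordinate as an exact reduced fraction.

p = (-7/3, 0)

T1 = [1/2 0 0; 0 3 0; 0 0 1]
T2·T1 = [1/2 0 -1; 0 3 6; 0 0 1]
det M = 3/2; M⁻¹ = [2 0 2; 0 1/3 -2; 0 0 1]
M⁻¹ · (-13/6, 6)ᵀ = (-7/3, 0)ᵀ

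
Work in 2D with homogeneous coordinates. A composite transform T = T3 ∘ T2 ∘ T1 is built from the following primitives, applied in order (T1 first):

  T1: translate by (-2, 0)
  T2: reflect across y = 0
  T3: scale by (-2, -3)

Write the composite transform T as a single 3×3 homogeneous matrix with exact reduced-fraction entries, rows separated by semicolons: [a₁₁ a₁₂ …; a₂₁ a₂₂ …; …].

T1 = [1 0 -2; 0 1 0; 0 0 1]
T2·T1 = [1 0 -2; 0 -1 0; 0 0 1]
T3·…·T1 = [-2 0 4; 0 3 0; 0 0 1]

T = [-2 0 4; 0 3 0; 0 0 1]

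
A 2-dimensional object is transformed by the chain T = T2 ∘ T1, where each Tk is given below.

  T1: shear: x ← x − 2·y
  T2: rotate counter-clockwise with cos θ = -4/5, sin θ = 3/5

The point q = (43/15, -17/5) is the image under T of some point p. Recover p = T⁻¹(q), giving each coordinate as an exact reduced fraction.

p = (-7/3, 1)

T1 = [1 -2 0; 0 1 0; 0 0 1]
T2·T1 = [-4/5 1 0; 3/5 -2 0; 0 0 1]
det M = 1; M⁻¹ = [-2 -1 0; -3/5 -4/5 0; 0 0 1]
M⁻¹ · (43/15, -17/5)ᵀ = (-7/3, 1)ᵀ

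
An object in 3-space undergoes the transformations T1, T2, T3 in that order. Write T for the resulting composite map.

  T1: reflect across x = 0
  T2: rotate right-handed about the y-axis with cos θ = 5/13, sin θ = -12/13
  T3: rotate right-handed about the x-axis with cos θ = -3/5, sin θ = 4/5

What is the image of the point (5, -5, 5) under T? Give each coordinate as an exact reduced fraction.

T1 reflect across x = 0: (5, -5, 5) → (-5, -5, 5)
T2 rotate right-handed about the y-axis with cos θ = 5/13, sin θ = -12/13: (-5, -5, 5) → (-85/13, -5, -35/13)
T3 rotate right-handed about the x-axis with cos θ = -3/5, sin θ = 4/5: (-85/13, -5, -35/13) → (-85/13, 67/13, -31/13)

T(p) = (-85/13, 67/13, -31/13)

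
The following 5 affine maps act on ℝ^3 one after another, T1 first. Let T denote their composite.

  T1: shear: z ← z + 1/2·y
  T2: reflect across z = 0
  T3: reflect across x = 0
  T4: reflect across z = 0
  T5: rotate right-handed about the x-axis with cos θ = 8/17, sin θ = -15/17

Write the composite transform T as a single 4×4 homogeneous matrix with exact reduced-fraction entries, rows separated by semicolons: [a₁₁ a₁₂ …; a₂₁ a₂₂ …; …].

T = [-1 0 0 0; 0 31/34 15/17 0; 0 -11/17 8/17 0; 0 0 0 1]

T1 = [1 0 0 0; 0 1 0 0; 0 1/2 1 0; 0 0 0 1]
T2·T1 = [1 0 0 0; 0 1 0 0; 0 -1/2 -1 0; 0 0 0 1]
T3·…·T1 = [-1 0 0 0; 0 1 0 0; 0 -1/2 -1 0; 0 0 0 1]
T4·…·T1 = [-1 0 0 0; 0 1 0 0; 0 1/2 1 0; 0 0 0 1]
T5·…·T1 = [-1 0 0 0; 0 31/34 15/17 0; 0 -11/17 8/17 0; 0 0 0 1]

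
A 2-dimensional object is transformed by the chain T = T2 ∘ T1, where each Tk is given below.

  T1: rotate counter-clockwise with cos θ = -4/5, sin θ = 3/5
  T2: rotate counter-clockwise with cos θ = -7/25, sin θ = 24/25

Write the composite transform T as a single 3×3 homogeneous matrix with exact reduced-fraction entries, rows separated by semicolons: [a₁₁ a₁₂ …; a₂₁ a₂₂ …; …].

T1 = [-4/5 -3/5 0; 3/5 -4/5 0; 0 0 1]
T2·T1 = [-44/125 117/125 0; -117/125 -44/125 0; 0 0 1]

T = [-44/125 117/125 0; -117/125 -44/125 0; 0 0 1]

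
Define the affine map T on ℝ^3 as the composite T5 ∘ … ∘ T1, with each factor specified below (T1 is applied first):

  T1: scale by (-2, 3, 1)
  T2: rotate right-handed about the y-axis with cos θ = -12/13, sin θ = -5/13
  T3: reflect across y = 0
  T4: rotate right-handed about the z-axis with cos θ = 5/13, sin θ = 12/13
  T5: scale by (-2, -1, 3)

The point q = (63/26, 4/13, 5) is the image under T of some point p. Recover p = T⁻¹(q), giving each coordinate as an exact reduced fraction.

T1 = [-2 0 0 0; 0 3 0 0; 0 0 1 0; 0 0 0 1]
T2·T1 = [24/13 0 -5/13 0; 0 3 0 0; -10/13 0 -12/13 0; 0 0 0 1]
T3·…·T1 = [24/13 0 -5/13 0; 0 -3 0 0; -10/13 0 -12/13 0; 0 0 0 1]
T4·…·T1 = [120/169 36/13 -25/169 0; 288/169 -15/13 -60/169 0; -10/13 0 -12/13 0; 0 0 0 1]
T5·…·T1 = [-240/169 -72/13 50/169 0; -288/169 15/13 60/169 0; -30/13 0 -36/13 0; 0 0 0 1]
det M = 36; M⁻¹ = [-15/169 -72/169 -5/78 0; -2/13 5/39 0 0; 25/338 60/169 -4/13 0; 0 0 0 1]
M⁻¹ · (63/26, 4/13, 5)ᵀ = (-2/3, -1/3, -5/4)ᵀ

p = (-2/3, -1/3, -5/4)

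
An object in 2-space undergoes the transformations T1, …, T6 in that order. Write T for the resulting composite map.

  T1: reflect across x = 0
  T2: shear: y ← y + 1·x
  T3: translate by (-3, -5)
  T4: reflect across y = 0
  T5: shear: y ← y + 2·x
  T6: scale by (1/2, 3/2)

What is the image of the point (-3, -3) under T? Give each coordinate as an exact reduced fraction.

T1 reflect across x = 0: (-3, -3) → (3, -3)
T2 shear: y ← y + 1·x: (3, -3) → (3, 0)
T3 translate by (-3, -5): (3, 0) → (0, -5)
T4 reflect across y = 0: (0, -5) → (0, 5)
T5 shear: y ← y + 2·x: (0, 5) → (0, 5)
T6 scale by (1/2, 3/2): (0, 5) → (0, 15/2)

T(p) = (0, 15/2)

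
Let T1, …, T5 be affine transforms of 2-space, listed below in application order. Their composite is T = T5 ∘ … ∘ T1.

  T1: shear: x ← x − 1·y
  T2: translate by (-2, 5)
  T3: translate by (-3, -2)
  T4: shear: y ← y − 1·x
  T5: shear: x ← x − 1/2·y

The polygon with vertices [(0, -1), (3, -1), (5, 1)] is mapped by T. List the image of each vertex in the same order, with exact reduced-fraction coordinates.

T1 shear: x ← x − 1·y: (0, -1) → (1, -1); (3, -1) → (4, -1); (5, 1) → (4, 1)
T2 translate by (-2, 5): (1, -1) → (-1, 4); (4, -1) → (2, 4); (4, 1) → (2, 6)
T3 translate by (-3, -2): (-1, 4) → (-4, 2); (2, 4) → (-1, 2); (2, 6) → (-1, 4)
T4 shear: y ← y − 1·x: (-4, 2) → (-4, 6); (-1, 2) → (-1, 3); (-1, 4) → (-1, 5)
T5 shear: x ← x − 1/2·y: (-4, 6) → (-7, 6); (-1, 3) → (-5/2, 3); (-1, 5) → (-7/2, 5)

image vertices: (-7, 6), (-5/2, 3), (-7/2, 5)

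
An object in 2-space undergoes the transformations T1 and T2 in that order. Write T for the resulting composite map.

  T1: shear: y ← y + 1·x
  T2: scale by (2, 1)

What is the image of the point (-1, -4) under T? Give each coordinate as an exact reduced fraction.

T(p) = (-2, -5)

T1 shear: y ← y + 1·x: (-1, -4) → (-1, -5)
T2 scale by (2, 1): (-1, -5) → (-2, -5)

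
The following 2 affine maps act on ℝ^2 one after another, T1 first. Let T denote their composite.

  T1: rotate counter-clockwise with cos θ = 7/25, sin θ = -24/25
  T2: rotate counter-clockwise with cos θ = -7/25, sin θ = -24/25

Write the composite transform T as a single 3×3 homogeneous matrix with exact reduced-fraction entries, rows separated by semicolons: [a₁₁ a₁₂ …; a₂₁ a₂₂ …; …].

T = [-1 0 0; 0 -1 0; 0 0 1]

T1 = [7/25 24/25 0; -24/25 7/25 0; 0 0 1]
T2·T1 = [-1 0 0; 0 -1 0; 0 0 1]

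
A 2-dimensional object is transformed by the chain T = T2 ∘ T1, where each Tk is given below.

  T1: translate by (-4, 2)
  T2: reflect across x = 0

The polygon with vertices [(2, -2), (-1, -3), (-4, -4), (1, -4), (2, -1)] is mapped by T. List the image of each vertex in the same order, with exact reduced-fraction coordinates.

T1 translate by (-4, 2): (2, -2) → (-2, 0); (-1, -3) → (-5, -1); (-4, -4) → (-8, -2); (1, -4) → (-3, -2); (2, -1) → (-2, 1)
T2 reflect across x = 0: (-2, 0) → (2, 0); (-5, -1) → (5, -1); (-8, -2) → (8, -2); (-3, -2) → (3, -2); (-2, 1) → (2, 1)

image vertices: (2, 0), (5, -1), (8, -2), (3, -2), (2, 1)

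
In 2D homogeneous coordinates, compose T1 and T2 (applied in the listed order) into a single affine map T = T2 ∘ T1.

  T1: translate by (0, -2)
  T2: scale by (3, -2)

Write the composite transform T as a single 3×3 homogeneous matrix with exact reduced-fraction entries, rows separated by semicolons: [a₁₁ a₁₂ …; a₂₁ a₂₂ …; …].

T = [3 0 0; 0 -2 4; 0 0 1]

T1 = [1 0 0; 0 1 -2; 0 0 1]
T2·T1 = [3 0 0; 0 -2 4; 0 0 1]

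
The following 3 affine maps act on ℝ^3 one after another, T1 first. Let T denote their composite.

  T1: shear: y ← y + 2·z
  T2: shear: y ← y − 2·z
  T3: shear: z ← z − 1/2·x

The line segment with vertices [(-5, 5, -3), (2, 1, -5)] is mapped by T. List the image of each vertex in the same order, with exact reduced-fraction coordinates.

image vertices: (-5, 5, -1/2), (2, 1, -6)

T1 shear: y ← y + 2·z: (-5, 5, -3) → (-5, -1, -3); (2, 1, -5) → (2, -9, -5)
T2 shear: y ← y − 2·z: (-5, -1, -3) → (-5, 5, -3); (2, -9, -5) → (2, 1, -5)
T3 shear: z ← z − 1/2·x: (-5, 5, -3) → (-5, 5, -1/2); (2, 1, -5) → (2, 1, -6)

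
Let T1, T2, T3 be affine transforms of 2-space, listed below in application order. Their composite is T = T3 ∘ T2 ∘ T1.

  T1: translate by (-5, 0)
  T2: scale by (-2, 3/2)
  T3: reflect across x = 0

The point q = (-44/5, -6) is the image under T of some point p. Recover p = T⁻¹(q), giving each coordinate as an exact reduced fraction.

p = (3/5, -4)

T1 = [1 0 -5; 0 1 0; 0 0 1]
T2·T1 = [-2 0 10; 0 3/2 0; 0 0 1]
T3·…·T1 = [2 0 -10; 0 3/2 0; 0 0 1]
det M = 3; M⁻¹ = [1/2 0 5; 0 2/3 0; 0 0 1]
M⁻¹ · (-44/5, -6)ᵀ = (3/5, -4)ᵀ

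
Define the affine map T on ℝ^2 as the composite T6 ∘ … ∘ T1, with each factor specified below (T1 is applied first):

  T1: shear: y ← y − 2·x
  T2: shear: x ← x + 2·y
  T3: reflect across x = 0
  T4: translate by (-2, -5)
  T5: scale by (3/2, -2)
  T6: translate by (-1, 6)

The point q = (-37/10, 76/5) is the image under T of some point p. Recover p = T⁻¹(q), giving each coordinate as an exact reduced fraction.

p = (-1, -8/5)

T1 = [1 0 0; -2 1 0; 0 0 1]
T2·T1 = [-3 2 0; -2 1 0; 0 0 1]
T3·…·T1 = [3 -2 0; -2 1 0; 0 0 1]
T4·…·T1 = [3 -2 -2; -2 1 -5; 0 0 1]
T5·…·T1 = [9/2 -3 -3; 4 -2 10; 0 0 1]
T6·…·T1 = [9/2 -3 -4; 4 -2 16; 0 0 1]
det M = 3; M⁻¹ = [-2/3 1 -56/3; -4/3 3/2 -88/3; 0 0 1]
M⁻¹ · (-37/10, 76/5)ᵀ = (-1, -8/5)ᵀ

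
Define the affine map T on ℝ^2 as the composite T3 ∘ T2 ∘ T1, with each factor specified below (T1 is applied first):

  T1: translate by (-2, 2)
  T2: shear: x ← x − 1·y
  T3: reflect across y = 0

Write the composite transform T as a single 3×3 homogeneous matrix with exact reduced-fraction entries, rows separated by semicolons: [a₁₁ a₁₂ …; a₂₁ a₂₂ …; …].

T = [1 -1 -4; 0 -1 -2; 0 0 1]

T1 = [1 0 -2; 0 1 2; 0 0 1]
T2·T1 = [1 -1 -4; 0 1 2; 0 0 1]
T3·…·T1 = [1 -1 -4; 0 -1 -2; 0 0 1]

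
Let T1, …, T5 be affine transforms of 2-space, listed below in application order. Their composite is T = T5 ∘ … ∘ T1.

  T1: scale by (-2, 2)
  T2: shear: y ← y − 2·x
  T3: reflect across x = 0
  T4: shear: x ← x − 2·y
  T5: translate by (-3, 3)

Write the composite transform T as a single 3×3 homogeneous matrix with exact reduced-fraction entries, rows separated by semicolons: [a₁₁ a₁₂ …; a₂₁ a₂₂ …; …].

T1 = [-2 0 0; 0 2 0; 0 0 1]
T2·T1 = [-2 0 0; 4 2 0; 0 0 1]
T3·…·T1 = [2 0 0; 4 2 0; 0 0 1]
T4·…·T1 = [-6 -4 0; 4 2 0; 0 0 1]
T5·…·T1 = [-6 -4 -3; 4 2 3; 0 0 1]

T = [-6 -4 -3; 4 2 3; 0 0 1]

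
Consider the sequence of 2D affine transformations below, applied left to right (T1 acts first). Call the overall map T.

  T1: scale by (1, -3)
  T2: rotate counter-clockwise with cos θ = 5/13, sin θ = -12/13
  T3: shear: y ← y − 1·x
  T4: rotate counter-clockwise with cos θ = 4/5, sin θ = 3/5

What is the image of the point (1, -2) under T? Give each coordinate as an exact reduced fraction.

T1 scale by (1, -3): (1, -2) → (1, 6)
T2 rotate counter-clockwise with cos θ = 5/13, sin θ = -12/13: (1, 6) → (77/13, 18/13)
T3 shear: y ← y − 1·x: (77/13, 18/13) → (77/13, -59/13)
T4 rotate counter-clockwise with cos θ = 4/5, sin θ = 3/5: (77/13, -59/13) → (97/13, -1/13)

T(p) = (97/13, -1/13)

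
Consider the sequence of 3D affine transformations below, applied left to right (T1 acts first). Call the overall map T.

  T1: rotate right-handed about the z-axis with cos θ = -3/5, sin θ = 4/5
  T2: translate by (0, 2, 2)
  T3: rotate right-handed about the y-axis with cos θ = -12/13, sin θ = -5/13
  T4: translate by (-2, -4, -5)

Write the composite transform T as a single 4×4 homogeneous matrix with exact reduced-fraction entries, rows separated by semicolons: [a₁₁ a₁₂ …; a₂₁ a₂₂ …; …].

T1 = [-3/5 -4/5 0 0; 4/5 -3/5 0 0; 0 0 1 0; 0 0 0 1]
T2·T1 = [-3/5 -4/5 0 0; 4/5 -3/5 0 2; 0 0 1 2; 0 0 0 1]
T3·…·T1 = [36/65 48/65 -5/13 -10/13; 4/5 -3/5 0 2; -3/13 -4/13 -12/13 -24/13; 0 0 0 1]
T4·…·T1 = [36/65 48/65 -5/13 -36/13; 4/5 -3/5 0 -2; -3/13 -4/13 -12/13 -89/13; 0 0 0 1]

T = [36/65 48/65 -5/13 -36/13; 4/5 -3/5 0 -2; -3/13 -4/13 -12/13 -89/13; 0 0 0 1]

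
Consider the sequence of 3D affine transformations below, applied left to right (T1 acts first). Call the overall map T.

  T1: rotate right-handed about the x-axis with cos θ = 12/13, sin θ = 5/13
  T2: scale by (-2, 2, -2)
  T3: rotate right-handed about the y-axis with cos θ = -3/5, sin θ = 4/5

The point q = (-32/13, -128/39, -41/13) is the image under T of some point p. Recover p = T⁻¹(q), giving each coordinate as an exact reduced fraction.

p = (-2, -3/2, 2/3)

T1 = [1 0 0 0; 0 12/13 -5/13 0; 0 5/13 12/13 0; 0 0 0 1]
T2·T1 = [-2 0 0 0; 0 24/13 -10/13 0; 0 -10/13 -24/13 0; 0 0 0 1]
T3·…·T1 = [6/5 -8/13 -96/65 0; 0 24/13 -10/13 0; 8/5 6/13 72/65 0; 0 0 0 1]
det M = 8; M⁻¹ = [3/10 0 2/5 0; -2/13 6/13 3/26 0; -24/65 -5/26 18/65 0; 0 0 0 1]
M⁻¹ · (-32/13, -128/39, -41/13)ᵀ = (-2, -3/2, 2/3)ᵀ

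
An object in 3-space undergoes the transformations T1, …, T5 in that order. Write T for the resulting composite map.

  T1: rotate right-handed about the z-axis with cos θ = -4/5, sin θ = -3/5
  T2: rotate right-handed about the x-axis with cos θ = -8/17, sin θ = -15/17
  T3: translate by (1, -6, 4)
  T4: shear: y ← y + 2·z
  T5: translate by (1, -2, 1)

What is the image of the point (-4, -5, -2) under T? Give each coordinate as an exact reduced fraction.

T1 rotate right-handed about the z-axis with cos θ = -4/5, sin θ = -3/5: (-4, -5, -2) → (1/5, 32/5, -2)
T2 rotate right-handed about the x-axis with cos θ = -8/17, sin θ = -15/17: (1/5, 32/5, -2) → (1/5, -406/85, -80/17)
T3 translate by (1, -6, 4): (1/5, -406/85, -80/17) → (6/5, -916/85, -12/17)
T4 shear: y ← y + 2·z: (6/5, -916/85, -12/17) → (6/5, -1036/85, -12/17)
T5 translate by (1, -2, 1): (6/5, -1036/85, -12/17) → (11/5, -1206/85, 5/17)

T(p) = (11/5, -1206/85, 5/17)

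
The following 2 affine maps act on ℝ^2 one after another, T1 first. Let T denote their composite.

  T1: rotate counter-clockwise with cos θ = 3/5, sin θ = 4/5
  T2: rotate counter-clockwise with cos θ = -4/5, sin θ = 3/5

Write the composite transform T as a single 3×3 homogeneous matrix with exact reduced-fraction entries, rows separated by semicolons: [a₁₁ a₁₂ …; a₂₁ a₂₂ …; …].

T1 = [3/5 -4/5 0; 4/5 3/5 0; 0 0 1]
T2·T1 = [-24/25 7/25 0; -7/25 -24/25 0; 0 0 1]

T = [-24/25 7/25 0; -7/25 -24/25 0; 0 0 1]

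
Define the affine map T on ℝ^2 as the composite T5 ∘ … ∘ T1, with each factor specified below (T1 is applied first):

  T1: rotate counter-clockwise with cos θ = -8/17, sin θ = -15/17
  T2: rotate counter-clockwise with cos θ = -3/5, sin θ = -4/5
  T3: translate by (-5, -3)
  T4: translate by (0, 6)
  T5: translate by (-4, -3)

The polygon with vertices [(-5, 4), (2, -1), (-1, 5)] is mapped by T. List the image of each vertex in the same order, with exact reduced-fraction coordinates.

T1 rotate counter-clockwise with cos θ = -8/17, sin θ = -15/17: (-5, 4) → (100/17, 43/17); (2, -1) → (-31/17, -22/17); (-1, 5) → (83/17, -25/17)
T2 rotate counter-clockwise with cos θ = -3/5, sin θ = -4/5: (100/17, 43/17) → (-128/85, -529/85); (-31/17, -22/17) → (1/17, 38/17); (83/17, -25/17) → (-349/85, -257/85)
T3 translate by (-5, -3): (-128/85, -529/85) → (-553/85, -784/85); (1/17, 38/17) → (-84/17, -13/17); (-349/85, -257/85) → (-774/85, -512/85)
T4 translate by (0, 6): (-553/85, -784/85) → (-553/85, -274/85); (-84/17, -13/17) → (-84/17, 89/17); (-774/85, -512/85) → (-774/85, -2/85)
T5 translate by (-4, -3): (-553/85, -274/85) → (-893/85, -529/85); (-84/17, 89/17) → (-152/17, 38/17); (-774/85, -2/85) → (-1114/85, -257/85)

image vertices: (-893/85, -529/85), (-152/17, 38/17), (-1114/85, -257/85)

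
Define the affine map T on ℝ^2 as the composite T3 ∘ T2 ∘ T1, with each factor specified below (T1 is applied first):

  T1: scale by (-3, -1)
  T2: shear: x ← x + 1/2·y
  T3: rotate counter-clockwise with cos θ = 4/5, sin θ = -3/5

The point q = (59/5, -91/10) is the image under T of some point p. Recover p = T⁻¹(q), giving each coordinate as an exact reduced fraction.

T1 = [-3 0 0; 0 -1 0; 0 0 1]
T2·T1 = [-3 -1/2 0; 0 -1 0; 0 0 1]
T3·…·T1 = [-12/5 -1 0; 9/5 -1/2 0; 0 0 1]
det M = 3; M⁻¹ = [-1/6 1/3 0; -3/5 -4/5 0; 0 0 1]
M⁻¹ · (59/5, -91/10)ᵀ = (-5, 1/5)ᵀ

p = (-5, 1/5)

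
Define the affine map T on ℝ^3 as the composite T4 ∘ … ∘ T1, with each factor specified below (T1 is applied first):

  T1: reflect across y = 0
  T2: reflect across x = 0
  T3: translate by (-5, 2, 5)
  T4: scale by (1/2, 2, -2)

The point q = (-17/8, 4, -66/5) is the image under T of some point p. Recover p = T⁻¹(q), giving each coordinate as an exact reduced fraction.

p = (-3/4, 0, 8/5)

T1 = [1 0 0 0; 0 -1 0 0; 0 0 1 0; 0 0 0 1]
T2·T1 = [-1 0 0 0; 0 -1 0 0; 0 0 1 0; 0 0 0 1]
T3·…·T1 = [-1 0 0 -5; 0 -1 0 2; 0 0 1 5; 0 0 0 1]
T4·…·T1 = [-1/2 0 0 -5/2; 0 -2 0 4; 0 0 -2 -10; 0 0 0 1]
det M = -2; M⁻¹ = [-2 0 0 -5; 0 -1/2 0 2; 0 0 -1/2 -5; 0 0 0 1]
M⁻¹ · (-17/8, 4, -66/5)ᵀ = (-3/4, 0, 8/5)ᵀ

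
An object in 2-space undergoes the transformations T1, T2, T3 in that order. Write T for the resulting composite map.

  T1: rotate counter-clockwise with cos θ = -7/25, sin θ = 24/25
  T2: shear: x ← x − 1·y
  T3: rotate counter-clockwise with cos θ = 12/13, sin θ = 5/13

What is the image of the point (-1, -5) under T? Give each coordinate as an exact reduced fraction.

T(p) = (1337/325, 712/325)

T1 rotate counter-clockwise with cos θ = -7/25, sin θ = 24/25: (-1, -5) → (127/25, 11/25)
T2 shear: x ← x − 1·y: (127/25, 11/25) → (116/25, 11/25)
T3 rotate counter-clockwise with cos θ = 12/13, sin θ = 5/13: (116/25, 11/25) → (1337/325, 712/325)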